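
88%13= 10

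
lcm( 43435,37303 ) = 3170755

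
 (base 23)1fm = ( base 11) 745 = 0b1110000000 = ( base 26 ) 18c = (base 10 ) 896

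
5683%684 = 211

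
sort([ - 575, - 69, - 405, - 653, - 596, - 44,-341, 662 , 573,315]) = [ - 653, - 596, - 575, - 405, - 341,-69, - 44, 315, 573,662] 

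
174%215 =174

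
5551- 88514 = -82963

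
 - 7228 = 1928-9156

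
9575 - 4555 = 5020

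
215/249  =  215/249  =  0.86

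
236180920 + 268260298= 504441218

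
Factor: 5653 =5653^1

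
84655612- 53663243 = 30992369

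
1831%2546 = 1831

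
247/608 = 13/32 = 0.41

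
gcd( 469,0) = 469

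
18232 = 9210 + 9022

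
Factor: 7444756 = 2^2*11^1 *169199^1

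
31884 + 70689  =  102573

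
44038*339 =14928882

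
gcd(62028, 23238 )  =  18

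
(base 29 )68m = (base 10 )5300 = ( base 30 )5qk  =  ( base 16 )14b4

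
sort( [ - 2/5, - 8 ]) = [ - 8, - 2/5]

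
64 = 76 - 12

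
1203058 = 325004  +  878054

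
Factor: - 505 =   -  5^1*101^1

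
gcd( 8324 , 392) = 4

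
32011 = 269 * 119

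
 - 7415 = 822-8237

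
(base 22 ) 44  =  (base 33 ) 2q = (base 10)92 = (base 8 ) 134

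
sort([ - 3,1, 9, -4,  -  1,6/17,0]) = [ - 4, - 3, - 1,0,6/17,1,9]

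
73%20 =13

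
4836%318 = 66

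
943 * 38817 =36604431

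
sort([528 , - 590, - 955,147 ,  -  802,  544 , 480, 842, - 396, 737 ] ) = [ - 955, - 802 , - 590, -396,147, 480,528,544,737,  842] 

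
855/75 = 11  +  2/5 = 11.40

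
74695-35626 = 39069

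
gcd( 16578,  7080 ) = 6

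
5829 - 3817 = 2012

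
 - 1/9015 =- 1/9015 = - 0.00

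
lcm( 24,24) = 24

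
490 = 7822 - 7332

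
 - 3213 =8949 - 12162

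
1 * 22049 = 22049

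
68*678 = 46104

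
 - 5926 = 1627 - 7553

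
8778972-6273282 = 2505690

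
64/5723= 64/5723 = 0.01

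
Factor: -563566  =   - 2^1 * 281783^1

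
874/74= 11 + 30/37 = 11.81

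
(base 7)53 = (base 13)2C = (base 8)46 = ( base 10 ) 38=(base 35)13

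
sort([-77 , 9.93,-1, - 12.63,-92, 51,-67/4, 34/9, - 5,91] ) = [ - 92,-77, - 67/4, - 12.63, - 5, - 1,34/9, 9.93, 51,  91] 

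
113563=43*2641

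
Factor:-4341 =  - 3^1*1447^1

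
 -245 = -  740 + 495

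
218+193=411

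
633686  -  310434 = 323252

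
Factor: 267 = 3^1*89^1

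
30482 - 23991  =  6491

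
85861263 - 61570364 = 24290899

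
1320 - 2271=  - 951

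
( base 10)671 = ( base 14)35D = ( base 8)1237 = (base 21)1ak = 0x29F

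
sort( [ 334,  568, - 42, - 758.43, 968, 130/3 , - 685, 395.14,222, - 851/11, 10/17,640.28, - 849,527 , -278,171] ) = [ - 849, - 758.43 ,-685, - 278, - 851/11, - 42,  10/17,  130/3, 171,222, 334, 395.14, 527,  568,640.28 , 968]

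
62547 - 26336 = 36211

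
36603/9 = 4067 = 4067.00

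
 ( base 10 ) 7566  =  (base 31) 7r2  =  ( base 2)1110110001110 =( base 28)9I6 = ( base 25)c2g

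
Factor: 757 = 757^1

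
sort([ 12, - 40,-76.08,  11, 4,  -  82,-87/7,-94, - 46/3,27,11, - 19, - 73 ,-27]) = [-94, - 82 , - 76.08,-73,-40, - 27, - 19, - 46/3, - 87/7,4,11,  11,12,27]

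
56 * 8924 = 499744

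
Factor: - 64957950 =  - 2^1*3^4*5^2*43^1*373^1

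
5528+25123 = 30651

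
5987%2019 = 1949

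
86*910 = 78260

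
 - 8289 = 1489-9778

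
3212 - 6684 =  - 3472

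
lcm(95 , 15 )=285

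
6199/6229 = 6199/6229 = 1.00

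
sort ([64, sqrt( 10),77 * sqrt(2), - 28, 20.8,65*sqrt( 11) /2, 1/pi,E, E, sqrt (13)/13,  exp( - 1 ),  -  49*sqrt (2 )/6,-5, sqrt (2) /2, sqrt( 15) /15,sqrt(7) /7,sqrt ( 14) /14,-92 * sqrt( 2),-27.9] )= [ - 92*sqrt( 2), - 28, - 27.9,  -  49 * sqrt( 2 ) /6,- 5,  sqrt( 15)/15, sqrt( 14 )/14 , sqrt( 13 )/13,1/pi,exp ( - 1), sqrt( 7)/7, sqrt (2 )/2,E, E , sqrt(10 ), 20.8, 64,65*sqrt (11) /2, 77* sqrt( 2) ] 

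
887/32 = 887/32 = 27.72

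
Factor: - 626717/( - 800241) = 679/867 = 3^(- 1)*7^1*17^( - 2)*97^1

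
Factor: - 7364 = -2^2*7^1*263^1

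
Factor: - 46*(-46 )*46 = 97336  =  2^3 *23^3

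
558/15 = 186/5 = 37.20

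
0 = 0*675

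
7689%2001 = 1686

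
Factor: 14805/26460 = 47/84 =2^( - 2 ) * 3^(- 1)*7^( - 1) *47^1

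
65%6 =5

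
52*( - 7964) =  - 414128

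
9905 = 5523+4382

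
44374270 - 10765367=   33608903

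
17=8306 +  - 8289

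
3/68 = 3/68 = 0.04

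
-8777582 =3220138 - 11997720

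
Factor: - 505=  - 5^1*101^1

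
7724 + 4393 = 12117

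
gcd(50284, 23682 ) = 2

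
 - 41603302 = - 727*57226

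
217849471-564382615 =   -  346533144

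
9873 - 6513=3360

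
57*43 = 2451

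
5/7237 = 5/7237 = 0.00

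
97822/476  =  48911/238 = 205.51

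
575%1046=575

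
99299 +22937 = 122236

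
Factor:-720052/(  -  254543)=2^2*17^1 * 19^ ( - 1)*10589^1  *13397^( - 1) 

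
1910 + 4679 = 6589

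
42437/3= 42437/3=14145.67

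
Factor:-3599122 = -2^1*61^1*29501^1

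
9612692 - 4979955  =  4632737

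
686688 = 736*933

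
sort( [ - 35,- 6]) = [-35, - 6]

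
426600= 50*8532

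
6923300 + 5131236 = 12054536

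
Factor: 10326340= 2^2*5^1*211^1*2447^1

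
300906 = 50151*6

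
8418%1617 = 333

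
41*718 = 29438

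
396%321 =75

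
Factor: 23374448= 2^4*1460903^1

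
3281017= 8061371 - 4780354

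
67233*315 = 21178395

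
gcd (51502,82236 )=22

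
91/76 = 91/76 = 1.20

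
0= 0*243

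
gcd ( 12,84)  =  12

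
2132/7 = 304+4/7 = 304.57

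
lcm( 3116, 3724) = 152684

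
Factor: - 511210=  - 2^1 *5^1*7^1 * 67^1 * 109^1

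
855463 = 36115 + 819348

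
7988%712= 156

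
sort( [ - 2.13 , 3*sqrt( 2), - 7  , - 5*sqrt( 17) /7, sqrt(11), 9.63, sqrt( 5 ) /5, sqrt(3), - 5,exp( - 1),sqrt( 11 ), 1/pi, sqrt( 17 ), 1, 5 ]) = [ - 7, - 5, - 5 *sqrt( 17)/7, - 2.13,1/pi,  exp( - 1),  sqrt( 5 ) /5, 1, sqrt(3 ), sqrt(11), sqrt( 11 ),sqrt( 17), 3*sqrt(  2), 5, 9.63]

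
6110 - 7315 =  -1205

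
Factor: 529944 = 2^3 * 3^1 * 71^1 * 311^1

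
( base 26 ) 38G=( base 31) 2AK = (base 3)10002102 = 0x8cc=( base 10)2252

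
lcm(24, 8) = 24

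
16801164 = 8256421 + 8544743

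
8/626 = 4/313 = 0.01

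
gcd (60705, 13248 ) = 9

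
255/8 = 31 + 7/8 = 31.88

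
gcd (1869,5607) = 1869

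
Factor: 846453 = 3^1 * 283^1*997^1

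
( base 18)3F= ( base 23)30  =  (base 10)69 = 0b1000101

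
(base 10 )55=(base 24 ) 27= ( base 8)67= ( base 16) 37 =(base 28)1r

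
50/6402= 25/3201  =  0.01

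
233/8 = 233/8  =  29.12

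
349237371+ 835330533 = 1184567904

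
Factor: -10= - 2^1*5^1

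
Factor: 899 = 29^1*31^1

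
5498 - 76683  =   - 71185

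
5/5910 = 1/1182   =  0.00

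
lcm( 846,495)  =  46530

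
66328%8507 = 6779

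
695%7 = 2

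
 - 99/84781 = -1+84682/84781 = - 0.00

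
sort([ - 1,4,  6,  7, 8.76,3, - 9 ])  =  [ - 9, - 1,3, 4,  6, 7, 8.76] 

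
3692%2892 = 800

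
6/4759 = 6/4759 = 0.00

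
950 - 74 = 876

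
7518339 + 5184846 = 12703185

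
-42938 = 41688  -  84626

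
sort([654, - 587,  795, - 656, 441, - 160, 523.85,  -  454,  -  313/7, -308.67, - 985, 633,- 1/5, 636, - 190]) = [ - 985, - 656 ,  -  587, - 454, - 308.67,- 190, - 160,-313/7 , - 1/5,441, 523.85,633,636,654 , 795]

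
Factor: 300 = 2^2*3^1 * 5^2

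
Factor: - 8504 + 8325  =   - 179^1 = - 179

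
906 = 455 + 451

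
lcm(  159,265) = 795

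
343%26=5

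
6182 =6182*1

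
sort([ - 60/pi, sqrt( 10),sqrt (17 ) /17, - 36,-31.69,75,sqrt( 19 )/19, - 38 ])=[ - 38, - 36,  -  31.69, - 60/pi,sqrt(  19)/19,  sqrt( 17)/17,  sqrt( 10), 75]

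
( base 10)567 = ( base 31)i9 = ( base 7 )1440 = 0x237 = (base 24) nf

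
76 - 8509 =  - 8433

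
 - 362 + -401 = -763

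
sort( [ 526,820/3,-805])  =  [ - 805, 820/3 , 526 ] 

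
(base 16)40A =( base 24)1j2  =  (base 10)1034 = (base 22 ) 230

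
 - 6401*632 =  - 4045432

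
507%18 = 3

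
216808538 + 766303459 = 983111997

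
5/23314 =5/23314= 0.00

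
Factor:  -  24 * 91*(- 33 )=72072 = 2^3*3^2*7^1 * 11^1*  13^1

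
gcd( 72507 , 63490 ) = 1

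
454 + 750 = 1204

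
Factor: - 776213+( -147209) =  - 2^1*397^1*1163^1 = - 923422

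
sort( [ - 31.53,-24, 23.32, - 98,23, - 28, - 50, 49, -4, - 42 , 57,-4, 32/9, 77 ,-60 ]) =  [  -  98,-60,-50,  -  42, - 31.53, - 28, - 24, -4,  -  4, 32/9, 23, 23.32, 49, 57, 77]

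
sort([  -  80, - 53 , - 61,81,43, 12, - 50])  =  [  -  80,  -  61, - 53, - 50, 12,43, 81 ] 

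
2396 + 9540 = 11936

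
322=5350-5028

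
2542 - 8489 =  - 5947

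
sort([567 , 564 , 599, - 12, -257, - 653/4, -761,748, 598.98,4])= [  -  761, - 257, - 653/4, - 12,4,564, 567,598.98, 599, 748] 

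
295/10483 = 295/10483 = 0.03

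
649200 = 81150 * 8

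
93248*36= 3356928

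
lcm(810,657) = 59130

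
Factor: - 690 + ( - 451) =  - 7^1*163^1 = - 1141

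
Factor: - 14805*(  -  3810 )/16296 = 1343025/388 = 2^( - 2)*3^2* 5^2*47^1*97^( - 1)*127^1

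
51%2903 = 51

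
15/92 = 15/92 = 0.16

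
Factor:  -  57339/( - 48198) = 2^(-1 ) * 3^1*23^1*29^ (  -  1) = 69/58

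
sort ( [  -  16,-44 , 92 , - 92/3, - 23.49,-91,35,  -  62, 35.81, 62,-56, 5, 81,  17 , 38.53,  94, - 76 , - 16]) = [ - 91 , - 76 , - 62,- 56, - 44, - 92/3, - 23.49,-16, - 16, 5,17,35, 35.81,38.53,  62, 81 , 92,94]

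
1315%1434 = 1315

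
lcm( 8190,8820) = 114660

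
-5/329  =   - 5/329 = - 0.02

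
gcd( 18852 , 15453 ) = 3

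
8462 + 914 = 9376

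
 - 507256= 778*( - 652 )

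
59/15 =3+14/15  =  3.93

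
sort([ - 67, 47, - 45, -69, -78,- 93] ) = [ - 93, - 78, - 69, - 67, - 45, 47]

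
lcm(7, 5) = 35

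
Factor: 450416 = 2^4 * 28151^1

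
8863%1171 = 666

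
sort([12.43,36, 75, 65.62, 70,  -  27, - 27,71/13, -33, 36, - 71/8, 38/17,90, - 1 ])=[ - 33, - 27 , - 27, - 71/8, - 1,38/17,  71/13, 12.43 , 36,36,65.62,70, 75, 90 ] 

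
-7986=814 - 8800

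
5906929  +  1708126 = 7615055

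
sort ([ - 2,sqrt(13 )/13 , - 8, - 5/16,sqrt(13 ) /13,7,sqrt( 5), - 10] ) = [ - 10, - 8, - 2, - 5/16,sqrt(13 )/13 , sqrt( 13)/13,sqrt(5), 7]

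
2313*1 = 2313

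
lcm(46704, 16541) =793968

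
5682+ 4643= 10325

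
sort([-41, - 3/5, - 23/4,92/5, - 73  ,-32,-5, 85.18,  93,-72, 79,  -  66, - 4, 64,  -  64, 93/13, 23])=[ - 73, - 72,-66,-64, - 41,-32, - 23/4, - 5, - 4, - 3/5, 93/13,92/5, 23, 64,79,85.18, 93 ] 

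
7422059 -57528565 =  -  50106506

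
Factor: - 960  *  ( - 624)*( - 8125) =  - 2^10*3^2*5^5*13^2 = - 4867200000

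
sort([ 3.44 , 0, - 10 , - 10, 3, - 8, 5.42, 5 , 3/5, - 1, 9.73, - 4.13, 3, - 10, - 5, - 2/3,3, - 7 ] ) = [ - 10, - 10, - 10,-8, - 7,  -  5, - 4.13, - 1, - 2/3, 0,3/5, 3, 3, 3, 3.44, 5,5.42,9.73]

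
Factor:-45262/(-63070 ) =61/85 =5^(  -  1) * 17^(-1 )*61^1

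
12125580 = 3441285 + 8684295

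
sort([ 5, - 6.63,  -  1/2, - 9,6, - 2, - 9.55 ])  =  [ - 9.55, - 9, -6.63 , - 2, - 1/2,5,  6 ]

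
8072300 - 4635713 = 3436587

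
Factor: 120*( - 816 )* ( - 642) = 62864640 = 2^8*3^3*5^1*17^1*107^1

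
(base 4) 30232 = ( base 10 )814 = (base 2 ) 1100101110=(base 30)r4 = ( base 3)1010011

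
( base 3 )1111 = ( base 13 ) 31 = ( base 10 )40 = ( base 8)50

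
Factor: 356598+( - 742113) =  - 385515=-  3^2*5^1*13^1*659^1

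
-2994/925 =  - 4 + 706/925 = - 3.24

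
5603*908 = 5087524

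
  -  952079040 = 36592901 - 988671941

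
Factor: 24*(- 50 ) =-1200 = - 2^4 *3^1*5^2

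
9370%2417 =2119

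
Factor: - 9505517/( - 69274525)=5^(- 2)*7^1*79^1*1231^(-1 ) *2251^( -1 )*17189^1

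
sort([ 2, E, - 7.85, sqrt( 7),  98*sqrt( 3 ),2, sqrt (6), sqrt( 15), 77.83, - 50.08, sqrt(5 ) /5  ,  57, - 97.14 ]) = [ - 97.14, - 50.08, - 7.85, sqrt ( 5)/5 , 2,2,  sqrt(6 ),sqrt( 7),E, sqrt( 15),  57, 77.83, 98  *  sqrt( 3) ]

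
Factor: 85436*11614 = 992253704= 2^3* 13^1  *31^1*53^1* 5807^1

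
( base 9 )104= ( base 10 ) 85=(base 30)2p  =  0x55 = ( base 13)67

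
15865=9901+5964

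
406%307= 99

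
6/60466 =3/30233= 0.00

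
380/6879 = 380/6879 = 0.06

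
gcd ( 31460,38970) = 10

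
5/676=5/676 =0.01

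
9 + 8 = 17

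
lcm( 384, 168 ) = 2688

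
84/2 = 42 = 42.00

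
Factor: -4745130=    - 2^1*3^1*5^1*13^1 * 23^3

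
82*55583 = 4557806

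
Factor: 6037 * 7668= 46291716 = 2^2*3^3*71^1*6037^1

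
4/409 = 4/409 = 0.01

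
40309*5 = 201545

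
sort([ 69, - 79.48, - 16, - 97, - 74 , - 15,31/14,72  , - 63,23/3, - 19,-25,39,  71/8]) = [ - 97,  -  79.48, - 74, - 63,-25, - 19, - 16,  -  15,31/14,23/3, 71/8 , 39 , 69,  72]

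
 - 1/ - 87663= 1/87663 =0.00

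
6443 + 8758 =15201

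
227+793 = 1020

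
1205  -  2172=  - 967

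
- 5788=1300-7088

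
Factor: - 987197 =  - 37^1 * 26681^1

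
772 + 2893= 3665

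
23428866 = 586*39981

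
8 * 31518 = 252144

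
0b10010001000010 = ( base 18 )1ABC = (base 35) 7K7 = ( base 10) 9282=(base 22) j3k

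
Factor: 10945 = 5^1*11^1*199^1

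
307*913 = 280291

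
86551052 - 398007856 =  - 311456804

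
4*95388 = 381552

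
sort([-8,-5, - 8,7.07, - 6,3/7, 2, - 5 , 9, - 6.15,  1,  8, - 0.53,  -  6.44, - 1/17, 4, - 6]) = [  -  8, - 8, - 6.44,-6.15 ,-6, -6 , - 5, - 5, - 0.53, - 1/17,3/7,1, 2,  4, 7.07,8  ,  9 ] 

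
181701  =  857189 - 675488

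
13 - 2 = 11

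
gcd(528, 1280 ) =16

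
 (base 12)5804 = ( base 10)9796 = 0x2644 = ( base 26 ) eck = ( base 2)10011001000100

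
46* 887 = 40802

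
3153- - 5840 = 8993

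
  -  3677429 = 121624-3799053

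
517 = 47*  11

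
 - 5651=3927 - 9578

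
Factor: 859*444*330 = 2^3 * 3^2*5^1*11^1*37^1*859^1 = 125860680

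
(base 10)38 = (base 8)46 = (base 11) 35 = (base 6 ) 102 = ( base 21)1h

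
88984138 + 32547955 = 121532093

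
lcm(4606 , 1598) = 78302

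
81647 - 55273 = 26374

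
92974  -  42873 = 50101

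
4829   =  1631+3198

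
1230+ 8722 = 9952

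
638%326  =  312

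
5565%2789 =2776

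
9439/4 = 2359+3/4=2359.75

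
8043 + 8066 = 16109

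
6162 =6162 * 1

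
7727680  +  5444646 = 13172326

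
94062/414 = 15677/69  =  227.20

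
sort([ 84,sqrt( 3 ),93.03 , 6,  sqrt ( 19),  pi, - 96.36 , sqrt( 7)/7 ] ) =[ - 96.36 , sqrt( 7)/7, sqrt(3), pi, sqrt( 19),6, 84,93.03]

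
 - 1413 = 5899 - 7312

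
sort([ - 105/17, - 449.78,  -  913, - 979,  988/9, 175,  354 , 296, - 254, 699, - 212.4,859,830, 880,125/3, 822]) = [ - 979, - 913,  -  449.78, - 254,- 212.4, - 105/17 , 125/3, 988/9, 175, 296, 354,699 , 822,830, 859,880 ] 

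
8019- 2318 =5701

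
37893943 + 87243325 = 125137268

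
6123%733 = 259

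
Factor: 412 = 2^2*103^1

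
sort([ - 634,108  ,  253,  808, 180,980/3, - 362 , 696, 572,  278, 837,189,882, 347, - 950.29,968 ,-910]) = [ - 950.29 , - 910,-634,-362  ,  108,180 , 189,253,278, 980/3,347,572, 696,808, 837,882,968 ]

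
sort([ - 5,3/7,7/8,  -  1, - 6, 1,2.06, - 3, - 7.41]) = [ - 7.41, - 6, - 5,  -  3 , - 1,3/7,  7/8,1,2.06]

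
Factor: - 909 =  - 3^2*101^1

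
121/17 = 121/17 = 7.12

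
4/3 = 1 + 1/3 = 1.33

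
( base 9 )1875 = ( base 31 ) 1FJ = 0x5a5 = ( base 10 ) 1445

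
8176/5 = 1635  +  1/5= 1635.20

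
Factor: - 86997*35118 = - 3055160646=- 2^1*3^3*47^1*617^1*1951^1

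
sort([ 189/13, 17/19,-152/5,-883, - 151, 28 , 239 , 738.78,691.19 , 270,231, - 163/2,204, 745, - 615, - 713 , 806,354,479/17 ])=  [ - 883,-713, - 615, - 151,-163/2,  -  152/5, 17/19,189/13, 28, 479/17,204,231,239, 270,354,691.19,738.78 , 745 , 806]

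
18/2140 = 9/1070 = 0.01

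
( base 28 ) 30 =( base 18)4C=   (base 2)1010100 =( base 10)84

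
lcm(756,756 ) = 756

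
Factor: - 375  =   - 3^1*5^3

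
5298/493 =5298/493 = 10.75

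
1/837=1/837 = 0.00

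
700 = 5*140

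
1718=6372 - 4654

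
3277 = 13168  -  9891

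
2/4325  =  2/4325 = 0.00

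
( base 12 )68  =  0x50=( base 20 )40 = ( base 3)2222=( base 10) 80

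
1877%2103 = 1877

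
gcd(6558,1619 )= 1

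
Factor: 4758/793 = 2^1*3^1 = 6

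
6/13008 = 1/2168 = 0.00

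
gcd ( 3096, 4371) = 3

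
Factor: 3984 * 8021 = 2^4*3^1*13^1 * 83^1*617^1 = 31955664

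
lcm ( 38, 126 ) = 2394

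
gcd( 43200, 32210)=10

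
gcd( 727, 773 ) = 1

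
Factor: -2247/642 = - 7/2=- 2^( - 1)*7^1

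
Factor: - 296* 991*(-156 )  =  45760416 = 2^5*3^1*13^1*37^1*991^1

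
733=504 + 229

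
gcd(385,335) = 5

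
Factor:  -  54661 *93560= -2^3*5^1*47^1 *1163^1*2339^1 = -5114083160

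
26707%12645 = 1417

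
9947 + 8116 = 18063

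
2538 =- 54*(  -  47 )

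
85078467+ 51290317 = 136368784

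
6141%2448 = 1245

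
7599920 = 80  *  94999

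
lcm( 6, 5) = 30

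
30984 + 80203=111187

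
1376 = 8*172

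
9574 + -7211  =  2363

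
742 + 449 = 1191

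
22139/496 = 44+315/496 = 44.64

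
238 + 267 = 505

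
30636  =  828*37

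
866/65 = 13 + 21/65 = 13.32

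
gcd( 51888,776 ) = 8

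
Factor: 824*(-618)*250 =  - 127308000 = -2^5* 3^1*5^3 *103^2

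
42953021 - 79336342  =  -36383321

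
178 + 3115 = 3293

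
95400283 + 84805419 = 180205702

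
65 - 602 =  - 537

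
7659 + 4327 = 11986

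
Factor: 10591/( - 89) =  - 119=- 7^1*17^1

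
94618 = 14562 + 80056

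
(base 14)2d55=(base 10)8111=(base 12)483b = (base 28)a9j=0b1111110101111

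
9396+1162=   10558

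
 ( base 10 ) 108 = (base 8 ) 154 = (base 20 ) 58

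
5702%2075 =1552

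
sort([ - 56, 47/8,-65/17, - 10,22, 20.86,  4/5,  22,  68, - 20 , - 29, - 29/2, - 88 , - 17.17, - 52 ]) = [ - 88, - 56,- 52, - 29, - 20, - 17.17 , - 29/2, - 10, - 65/17,  4/5,47/8, 20.86,22,  22,68 ] 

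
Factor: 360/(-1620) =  - 2/9 =- 2^1* 3^(- 2)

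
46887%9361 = 82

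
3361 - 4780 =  - 1419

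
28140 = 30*938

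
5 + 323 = 328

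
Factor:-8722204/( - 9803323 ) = 2^2*2180551^1 * 9803323^( - 1 )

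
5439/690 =1813/230 = 7.88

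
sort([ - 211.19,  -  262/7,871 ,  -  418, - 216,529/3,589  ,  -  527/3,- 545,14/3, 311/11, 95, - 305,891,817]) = [-545,-418, - 305,-216,- 211.19, - 527/3, - 262/7,14/3,311/11,95,529/3,  589,  817, 871,891 ]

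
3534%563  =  156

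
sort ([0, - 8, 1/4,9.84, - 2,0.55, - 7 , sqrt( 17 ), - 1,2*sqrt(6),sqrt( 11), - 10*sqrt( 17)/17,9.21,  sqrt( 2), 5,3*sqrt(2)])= [-8, - 7, - 10*sqrt( 17)/17, - 2, - 1, 0, 1/4, 0.55 , sqrt( 2 ), sqrt (11 ), sqrt(17), 3*sqrt(2 ), 2*sqrt( 6),5,9.21,9.84]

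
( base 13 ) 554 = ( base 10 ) 914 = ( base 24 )1E2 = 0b1110010010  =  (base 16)392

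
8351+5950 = 14301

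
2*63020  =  126040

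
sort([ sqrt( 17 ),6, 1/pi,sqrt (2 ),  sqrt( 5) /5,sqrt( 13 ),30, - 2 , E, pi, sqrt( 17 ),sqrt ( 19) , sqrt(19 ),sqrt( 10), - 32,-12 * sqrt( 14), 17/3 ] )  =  [-12*sqrt (14 ), - 32, - 2,  1/pi, sqrt(5) /5, sqrt( 2) , E,pi, sqrt(10),sqrt(13), sqrt( 17), sqrt(17),sqrt( 19 ), sqrt(19), 17/3, 6,30]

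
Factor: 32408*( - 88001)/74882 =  -1425968204/37441=-2^2*4051^1*37441^ ( - 1) * 88001^1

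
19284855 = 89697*215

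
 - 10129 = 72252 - 82381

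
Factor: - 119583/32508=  - 2^(- 2)*7^ (-1)*103^1=-  103/28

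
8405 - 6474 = 1931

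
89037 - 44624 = 44413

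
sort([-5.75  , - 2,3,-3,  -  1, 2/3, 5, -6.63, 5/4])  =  [-6.63,  -  5.75, - 3, - 2, -1, 2/3,5/4,3, 5] 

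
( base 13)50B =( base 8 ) 1530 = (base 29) 10F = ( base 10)856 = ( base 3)1011201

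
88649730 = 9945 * 8914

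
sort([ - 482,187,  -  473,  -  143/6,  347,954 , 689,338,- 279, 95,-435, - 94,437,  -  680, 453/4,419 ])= [ - 680,  -  482, - 473, - 435,- 279, - 94, -143/6,95,453/4,187,338, 347,419,437, 689, 954 ]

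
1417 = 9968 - 8551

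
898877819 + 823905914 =1722783733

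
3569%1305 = 959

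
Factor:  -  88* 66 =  - 5808 = -2^4  *  3^1*11^2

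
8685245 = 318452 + 8366793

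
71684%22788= 3320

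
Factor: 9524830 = 2^1*5^1*7^1*136069^1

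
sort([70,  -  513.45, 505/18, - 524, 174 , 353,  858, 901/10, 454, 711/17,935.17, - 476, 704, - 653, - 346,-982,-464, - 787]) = [  -  982, - 787, - 653, - 524, - 513.45, - 476, - 464,-346, 505/18, 711/17, 70, 901/10,  174,353, 454,  704, 858 , 935.17]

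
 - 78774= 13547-92321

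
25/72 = 25/72 =0.35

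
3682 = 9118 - 5436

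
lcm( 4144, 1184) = 8288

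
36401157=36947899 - 546742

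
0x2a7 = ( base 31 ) ls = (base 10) 679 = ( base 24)147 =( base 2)1010100111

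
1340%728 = 612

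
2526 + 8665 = 11191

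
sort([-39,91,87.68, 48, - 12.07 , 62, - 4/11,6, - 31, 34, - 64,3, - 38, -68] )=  [ - 68, - 64, - 39 , - 38,  -  31, - 12.07, - 4/11,3,6, 34,48,62,87.68,  91]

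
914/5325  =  914/5325  =  0.17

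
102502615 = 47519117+54983498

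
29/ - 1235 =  - 29/1235 = -  0.02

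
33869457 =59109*573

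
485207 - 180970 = 304237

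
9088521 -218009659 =-208921138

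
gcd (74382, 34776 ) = 966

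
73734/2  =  36867 = 36867.00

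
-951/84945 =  - 317/28315 = -0.01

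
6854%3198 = 458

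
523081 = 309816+213265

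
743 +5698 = 6441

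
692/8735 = 692/8735 = 0.08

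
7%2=1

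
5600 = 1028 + 4572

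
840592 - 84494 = 756098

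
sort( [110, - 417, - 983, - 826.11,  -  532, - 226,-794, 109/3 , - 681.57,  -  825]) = [- 983,- 826.11,  -  825, - 794,-681.57,-532 , - 417,- 226,109/3, 110]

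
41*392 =16072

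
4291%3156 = 1135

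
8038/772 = 10  +  159/386 = 10.41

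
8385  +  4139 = 12524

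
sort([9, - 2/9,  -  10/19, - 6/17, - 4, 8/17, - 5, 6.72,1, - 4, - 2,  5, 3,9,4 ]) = [ - 5, -4,-4, - 2, - 10/19,-6/17, -2/9  ,  8/17,1,3, 4,5, 6.72, 9, 9]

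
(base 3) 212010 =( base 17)22C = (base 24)120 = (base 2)1001110000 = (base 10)624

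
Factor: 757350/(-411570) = - 495/269 =-  3^2*5^1* 11^1 *269^( - 1) 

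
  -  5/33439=  -  5/33439 = - 0.00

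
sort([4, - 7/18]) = [ - 7/18,  4]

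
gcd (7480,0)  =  7480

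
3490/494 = 7 + 16/247 = 7.06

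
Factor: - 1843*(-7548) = 13910964=2^2 * 3^1 * 17^1 * 19^1*37^1 * 97^1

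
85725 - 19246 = 66479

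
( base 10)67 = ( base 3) 2111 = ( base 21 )34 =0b1000011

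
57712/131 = 440 + 72/131 =440.55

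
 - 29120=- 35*832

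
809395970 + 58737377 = 868133347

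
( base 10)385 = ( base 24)G1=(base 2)110000001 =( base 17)15b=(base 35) B0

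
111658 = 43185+68473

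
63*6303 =397089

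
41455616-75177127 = - 33721511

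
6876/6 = 1146 = 1146.00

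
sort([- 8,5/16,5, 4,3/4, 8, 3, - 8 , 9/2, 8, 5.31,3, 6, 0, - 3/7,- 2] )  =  [-8, - 8, - 2, - 3/7, 0 , 5/16  ,  3/4, 3, 3, 4, 9/2, 5, 5.31, 6, 8,8] 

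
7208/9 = 7208/9 = 800.89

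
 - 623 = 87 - 710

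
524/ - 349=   -  2+174/349 = - 1.50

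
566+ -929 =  - 363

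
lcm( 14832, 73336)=1320048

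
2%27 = 2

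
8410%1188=94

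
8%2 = 0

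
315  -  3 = 312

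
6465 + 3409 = 9874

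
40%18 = 4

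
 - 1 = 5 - 6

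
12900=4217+8683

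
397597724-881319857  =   - 483722133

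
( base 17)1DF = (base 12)379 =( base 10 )525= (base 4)20031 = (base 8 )1015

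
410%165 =80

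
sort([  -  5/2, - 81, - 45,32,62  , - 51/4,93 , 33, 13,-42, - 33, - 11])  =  [ - 81, - 45, - 42,-33, - 51/4, - 11, - 5/2, 13, 32,  33,62,93 ]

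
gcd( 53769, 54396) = 3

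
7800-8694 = - 894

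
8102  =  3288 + 4814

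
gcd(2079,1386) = 693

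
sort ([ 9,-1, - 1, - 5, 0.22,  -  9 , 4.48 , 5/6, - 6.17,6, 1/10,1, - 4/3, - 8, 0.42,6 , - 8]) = [ - 9 , - 8, - 8, - 6.17,-5,-4/3,-1, - 1,  1/10,0.22,0.42,5/6, 1,  4.48,6, 6,9]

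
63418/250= 31709/125 = 253.67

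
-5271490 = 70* (-75307) 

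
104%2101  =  104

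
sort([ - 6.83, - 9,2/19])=[ - 9,-6.83, 2/19] 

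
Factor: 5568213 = 3^1*7^2*37879^1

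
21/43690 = 21/43690 = 0.00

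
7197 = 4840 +2357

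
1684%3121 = 1684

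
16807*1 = 16807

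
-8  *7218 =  - 57744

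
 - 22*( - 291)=6402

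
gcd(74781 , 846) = 9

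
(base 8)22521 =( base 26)e3b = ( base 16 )2551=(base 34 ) 88X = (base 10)9553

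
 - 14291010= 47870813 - 62161823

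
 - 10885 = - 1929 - 8956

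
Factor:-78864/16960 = -93/20 = - 2^(-2)*3^1*5^(- 1) * 31^1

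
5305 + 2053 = 7358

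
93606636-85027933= 8578703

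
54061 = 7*7723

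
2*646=1292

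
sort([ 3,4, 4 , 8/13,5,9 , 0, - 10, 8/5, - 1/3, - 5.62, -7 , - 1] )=[ - 10, - 7, - 5.62  , - 1, - 1/3,  0,8/13,8/5,3,4,  4,  5,9 ] 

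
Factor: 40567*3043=17^1*113^1*179^1*359^1=123445381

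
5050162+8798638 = 13848800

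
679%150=79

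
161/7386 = 161/7386 = 0.02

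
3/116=3/116 = 0.03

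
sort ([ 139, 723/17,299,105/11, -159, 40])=[ - 159,105/11,40,723/17, 139,299 ]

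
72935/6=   12155 + 5/6  =  12155.83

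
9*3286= 29574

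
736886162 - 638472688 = 98413474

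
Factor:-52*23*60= -2^4*3^1 * 5^1*13^1*23^1 = -71760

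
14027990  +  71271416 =85299406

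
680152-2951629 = -2271477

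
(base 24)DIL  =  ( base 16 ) 1F05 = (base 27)ao3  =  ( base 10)7941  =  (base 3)101220010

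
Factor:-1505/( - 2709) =5/9 = 3^( - 2)*5^1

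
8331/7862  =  1+469/7862 = 1.06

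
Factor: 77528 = 2^3*11^1*881^1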